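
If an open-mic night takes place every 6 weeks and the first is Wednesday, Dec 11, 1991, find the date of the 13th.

The 13th occurrence is 12 intervals after the first: 12 × 42 = 504 days after Dec 11, 1991.
Dec has 31 days — 20 days to the end of Dec leaves 484.
1992 has 366 days (118 left).
Jan has 31 days (87 left).
Feb has 28 days (59 left).
Mar has 31 days (28 left).
28 days into Apr → Apr 28, 1993.

Apr 28, 1993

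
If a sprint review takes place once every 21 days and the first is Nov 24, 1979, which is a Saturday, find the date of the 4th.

The 4th occurrence is 3 intervals after the first: 3 × 21 = 63 days after Nov 24, 1979.
Nov has 30 days — 6 days to the end of Nov leaves 57.
Dec has 31 days (26 left).
26 days into Jan → Jan 26, 1980.

Jan 26, 1980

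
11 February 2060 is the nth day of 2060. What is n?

Days in months before February: 31 = 31.
Plus 11 days into February → day 42.

42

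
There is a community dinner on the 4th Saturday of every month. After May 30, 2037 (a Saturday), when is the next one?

May 2037 starts on a Friday; its first Saturday is the 2nd, so the 4th Saturday is the 23rd — May 23, 2037.
That is not after May 30, 2037, so look at Jun 2037.
Jun 2037 starts on a Monday; its first Saturday is the 6th, so the 4th Saturday is the 27th — Jun 27, 2037.

Jun 27, 2037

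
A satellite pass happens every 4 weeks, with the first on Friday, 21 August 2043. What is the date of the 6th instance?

The 6th occurrence is 5 intervals after the first: 5 × 28 = 140 days after 21 August 2043.
August has 31 days — 10 days to the end of August leaves 130.
September has 30 days (100 left).
October has 31 days (69 left).
November has 30 days (39 left).
December has 31 days (8 left).
8 days into January → 8 January 2044.

8 January 2044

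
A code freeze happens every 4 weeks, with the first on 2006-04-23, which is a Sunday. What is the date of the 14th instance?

The 14th occurrence is 13 intervals after the first: 13 × 28 = 364 days after 2006-04-23.
April has 30 days — 7 days to the end of April leaves 357.
May has 31 days (326 left).
June has 30 days (296 left).
July has 31 days (265 left).
August has 31 days (234 left).
September has 30 days (204 left).
October has 31 days (173 left).
November has 30 days (143 left).
December has 31 days (112 left).
January has 31 days (81 left).
February has 28 days (53 left).
March has 31 days (22 left).
22 days into April → 2007-04-22.

2007-04-22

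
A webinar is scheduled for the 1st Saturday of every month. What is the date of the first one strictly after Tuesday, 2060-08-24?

2060-09-04

August 2060 starts on a Sunday, so its 1st Saturday is 2060-08-07 (6 days in).
That is not after 2060-08-24, so look at September 2060.
September 2060 starts on a Wednesday, so its 1st Saturday is 2060-09-04 (3 days in).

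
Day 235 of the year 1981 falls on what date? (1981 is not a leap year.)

Aug 23, 1981

Jan has 31 days (235 − 31 = 204 remain).
Feb has 28 days (204 − 28 = 176 remain).
Mar has 31 days (176 − 31 = 145 remain).
Apr has 30 days (145 − 30 = 115 remain).
May has 31 days (115 − 31 = 84 remain).
Jun has 30 days (84 − 30 = 54 remain).
Jul has 31 days (54 − 31 = 23 remain).
23 into Aug → Aug 23.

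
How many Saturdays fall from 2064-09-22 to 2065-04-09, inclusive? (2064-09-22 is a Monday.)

2064-09-22 is a Monday; the first Saturday on or after it is 2064-09-27 (5 days later).
From 2064-09-27 to 2065-04-09: 3 + 31 + 30 + 31 + 31 + 28 + 31 + 9 = 194 days (rest of September, October, November, December, January, February, March, April).
194 ÷ 7 = 27 full weeks with remainder 5, so 27 more Saturdays after the first → 28.

28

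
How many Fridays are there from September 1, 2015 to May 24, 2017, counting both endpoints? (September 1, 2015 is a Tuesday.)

September 1, 2015 is a Tuesday; the first Friday on or after it is September 4, 2015 (3 days later).
From September 4, 2015 to May 24, 2017: 118 + 366 + 144 = 628 days (rest of 2015, 2016, to May 24, 2017 in 2017).
628 ÷ 7 = 89 full weeks with remainder 5, so 89 more Fridays after the first → 90.

90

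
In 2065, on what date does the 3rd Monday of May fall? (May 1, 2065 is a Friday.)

May 2065 begins on a Friday, so the first Monday is May 4 (3 days later).
The 3rd Monday is 2 weeks later: 4 + 14 = 18.

May 18, 2065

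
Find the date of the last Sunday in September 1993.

26 September 1993

The first Sunday of September 1993 is September 5.
September 1993 has 30 days. Adding weeks: 5, 12, 19, 26 — the last one ≤ 30 is the 26th.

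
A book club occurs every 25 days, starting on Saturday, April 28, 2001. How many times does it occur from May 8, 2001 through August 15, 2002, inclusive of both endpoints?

18

Occurrences land 25·i days after April 28, 2001 for i = 0, 1, 2, …
May 8, 2001 is 10 days after the start; 10 ÷ 25 = 0 remainder 10; since the remainder is 10, round up to i = 1. First occurrence in the window: #2 on May 23, 2001 (1×25 = 25 days in).
August 15, 2002 is 474 days after the start; 474 ÷ 25 = 18 remainder 24. Last occurrence in the window: #19 on July 22, 2002.
Occurrences #2 through #19: 18 in total.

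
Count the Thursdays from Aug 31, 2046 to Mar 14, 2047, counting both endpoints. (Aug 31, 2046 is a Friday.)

28

Aug 31, 2046 is a Friday; the first Thursday on or after it is Sep 6, 2046 (6 days later).
From Sep 6, 2046 to Mar 14, 2047: 24 + 31 + 30 + 31 + 31 + 28 + 14 = 189 days (rest of Sep, Oct, Nov, Dec, Jan, Feb, Mar).
189 ÷ 7 = 27 full weeks with remainder 0, so 27 more Thursdays after the first → 28.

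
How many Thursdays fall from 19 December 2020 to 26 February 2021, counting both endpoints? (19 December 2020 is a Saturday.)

10

19 December 2020 is a Saturday; the first Thursday on or after it is 24 December 2020 (5 days later).
From 24 December 2020 to 26 February 2021: 7 + 31 + 26 = 64 days (rest of December, January, February).
64 ÷ 7 = 9 full weeks with remainder 1, so 9 more Thursdays after the first → 10.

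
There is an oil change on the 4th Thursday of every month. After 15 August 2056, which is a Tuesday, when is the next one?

August 2056 starts on a Tuesday; its first Thursday is the 3rd, so the 4th Thursday is the 24th — 24 August 2056.
24 August 2056 is after 15 August 2056, so that is the next one.

24 August 2056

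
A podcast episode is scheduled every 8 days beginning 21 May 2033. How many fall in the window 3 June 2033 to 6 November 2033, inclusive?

20

Occurrences land 8·i days after 21 May 2033 for i = 0, 1, 2, …
3 June 2033 is 13 days after the start; 13 ÷ 8 = 1 remainder 5; since the remainder is 5, round up to i = 2. First occurrence in the window: #3 on 6 June 2033 (2×8 = 16 days in).
6 November 2033 is 169 days after the start; 169 ÷ 8 = 21 remainder 1. Last occurrence in the window: #22 on 5 November 2033.
Occurrences #3 through #22: 20 in total.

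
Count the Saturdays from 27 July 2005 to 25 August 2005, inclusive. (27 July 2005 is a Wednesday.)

4

27 July 2005 is a Wednesday; the first Saturday on or after it is 30 July 2005 (3 days later).
From 30 July 2005 to 25 August 2005: 1 + 25 = 26 days (rest of July, August).
26 ÷ 7 = 3 full weeks with remainder 5, so 3 more Saturdays after the first → 4.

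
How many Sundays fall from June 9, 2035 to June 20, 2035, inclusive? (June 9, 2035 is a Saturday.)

2

June 9, 2035 is a Saturday; the first Sunday on or after it is June 10, 2035 (1 day later).
From June 10, 2035 to June 20, 2035 is 20 − 10 = 10 days.
10 ÷ 7 = 1 full weeks with remainder 3, so 1 more Sundays after the first → 2.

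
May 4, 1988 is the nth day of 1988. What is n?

125

Days in months before May: 31 + 29 + 31 + 30 = 121.
Plus 4 days into May → day 125.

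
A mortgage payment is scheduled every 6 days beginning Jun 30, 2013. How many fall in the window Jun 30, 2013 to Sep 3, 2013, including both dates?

11

Occurrences land 6·i days after Jun 30, 2013 for i = 0, 1, 2, …
The window opens on the start date, so the first occurrence inside is #1 on Jun 30, 2013.
Sep 3, 2013 is 65 days after the start; 65 ÷ 6 = 10 remainder 5. Last occurrence in the window: #11 on Aug 29, 2013.
Occurrences #1 through #11: 11 in total.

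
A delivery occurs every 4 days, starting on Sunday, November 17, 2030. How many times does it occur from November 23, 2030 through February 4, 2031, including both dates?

18

Occurrences land 4·i days after November 17, 2030 for i = 0, 1, 2, …
November 23, 2030 is 6 days after the start; 6 ÷ 4 = 1 remainder 2; since the remainder is 2, round up to i = 2. First occurrence in the window: #3 on November 25, 2030 (2×4 = 8 days in).
February 4, 2031 is 79 days after the start; 79 ÷ 4 = 19 remainder 3. Last occurrence in the window: #20 on February 1, 2031.
Occurrences #3 through #20: 18 in total.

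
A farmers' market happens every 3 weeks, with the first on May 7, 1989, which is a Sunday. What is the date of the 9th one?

The 9th occurrence is 8 intervals after the first: 8 × 21 = 168 days after May 7, 1989.
May has 31 days — 24 days to the end of May leaves 144.
Jun has 30 days (114 left).
Jul has 31 days (83 left).
Aug has 31 days (52 left).
Sep has 30 days (22 left).
22 days into Oct → Oct 22, 1989.

Oct 22, 1989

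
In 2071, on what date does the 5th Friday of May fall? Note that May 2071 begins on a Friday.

2071-05-29

May 2071 begins on a Friday, so the first Friday is May 1.
The 5th Friday is 4 weeks later: 1 + 28 = 29.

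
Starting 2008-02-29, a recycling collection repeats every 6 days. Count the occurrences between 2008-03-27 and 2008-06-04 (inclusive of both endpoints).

Occurrences land 6·i days after 2008-02-29 for i = 0, 1, 2, …
2008-03-27 is 27 days after the start; 27 ÷ 6 = 4 remainder 3; since the remainder is 3, round up to i = 5. First occurrence in the window: #6 on 2008-03-30 (5×6 = 30 days in).
2008-06-04 is 96 days after the start; 96 ÷ 6 = 16 remainder 0. Last occurrence in the window: #17 on 2008-06-04.
Occurrences #6 through #17: 12 in total.

12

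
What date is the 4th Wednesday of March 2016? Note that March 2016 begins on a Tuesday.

March 2016 begins on a Tuesday, so the first Wednesday is March 2 (1 day later).
The 4th Wednesday is 3 weeks later: 2 + 21 = 23.

March 23, 2016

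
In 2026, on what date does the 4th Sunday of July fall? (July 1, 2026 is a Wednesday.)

July 2026 begins on a Wednesday, so the first Sunday is July 5 (4 days later).
The 4th Sunday is 3 weeks later: 5 + 21 = 26.

2026-07-26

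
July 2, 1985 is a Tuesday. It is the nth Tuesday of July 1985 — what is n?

Day 2 falls in week ⌈2/7⌉ of the month.
Days 1–7 hold the 1st Tuesday, 8–14 the 2nd, 15–21 the 3rd, 22–28 the 4th, 29–31 the 5th.
2 is in the range for the 1st.

1st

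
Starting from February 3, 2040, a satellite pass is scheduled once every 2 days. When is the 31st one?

The 31st occurrence is 30 intervals after the first: 30 × 2 = 60 days after February 3, 2040.
February has 29 days — 26 days to the end of February leaves 34.
March has 31 days (3 left).
3 days into April → April 3, 2040.

April 3, 2040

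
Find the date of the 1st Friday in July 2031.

July 4, 2031

July 2031 begins on a Tuesday, so the first Friday is July 4 (3 days later).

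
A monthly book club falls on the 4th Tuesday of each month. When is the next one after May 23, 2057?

June 26, 2057

May 2057 starts on a Tuesday; its first Tuesday is the 1st, so the 4th Tuesday is the 22nd — May 22, 2057.
That is not after May 23, 2057, so look at June 2057.
June 2057 starts on a Friday; its first Tuesday is the 5th, so the 4th Tuesday is the 26th — June 26, 2057.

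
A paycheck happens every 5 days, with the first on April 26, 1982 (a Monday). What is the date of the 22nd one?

The 22nd occurrence is 21 intervals after the first: 21 × 5 = 105 days after April 26, 1982.
April has 30 days — 4 days to the end of April leaves 101.
May has 31 days (70 left).
June has 30 days (40 left).
July has 31 days (9 left).
9 days into August → August 9, 1982.

August 9, 1982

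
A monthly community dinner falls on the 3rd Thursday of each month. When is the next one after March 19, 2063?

March 2063 starts on a Thursday; its first Thursday is the 1st, so the 3rd Thursday is the 15th — March 15, 2063.
That is not after March 19, 2063, so look at April 2063.
April 2063 starts on a Sunday; its first Thursday is the 5th, so the 3rd Thursday is the 19th — April 19, 2063.

April 19, 2063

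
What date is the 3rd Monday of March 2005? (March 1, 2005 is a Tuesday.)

March 2005 begins on a Tuesday, so the first Monday is March 7 (6 days later).
The 3rd Monday is 2 weeks later: 7 + 14 = 21.

2005-03-21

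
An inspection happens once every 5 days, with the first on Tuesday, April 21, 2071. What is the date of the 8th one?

May 26, 2071

The 8th occurrence is 7 intervals after the first: 7 × 5 = 35 days after April 21, 2071.
April has 30 days — 9 days to the end of April leaves 26.
26 days into May → May 26, 2071.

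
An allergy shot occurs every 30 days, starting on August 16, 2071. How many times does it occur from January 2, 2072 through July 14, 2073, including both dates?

19

Occurrences land 30·i days after August 16, 2071 for i = 0, 1, 2, …
January 2, 2072 is 139 days after the start; 139 ÷ 30 = 4 remainder 19; since the remainder is 19, round up to i = 5. First occurrence in the window: #6 on January 13, 2072 (5×30 = 150 days in).
July 14, 2073 is 698 days after the start; 698 ÷ 30 = 23 remainder 8. Last occurrence in the window: #24 on July 6, 2073.
Occurrences #6 through #24: 19 in total.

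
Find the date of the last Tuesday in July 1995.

July 25, 1995

July 1995 begins on a Saturday, so the first Tuesday is July 4 (3 days later).
July 1995 has 31 days. Adding weeks: 4, 11, 18, 25 — the last one ≤ 31 is the 25th.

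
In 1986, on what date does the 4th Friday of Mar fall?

Mar 28, 1986

The first Friday of Mar 1986 is Mar 7.
The 4th Friday is 3 weeks later: 7 + 21 = 28.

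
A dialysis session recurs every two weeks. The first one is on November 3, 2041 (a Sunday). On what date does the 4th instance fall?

The 4th occurrence is 3 intervals after the first: 3 × 14 = 42 days after November 3, 2041.
November has 30 days — 27 days to the end of November leaves 15.
15 days into December → December 15, 2041.

December 15, 2041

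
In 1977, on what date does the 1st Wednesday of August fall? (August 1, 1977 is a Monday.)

3 August 1977

August 1977 begins on a Monday, so the first Wednesday is August 3 (2 days later).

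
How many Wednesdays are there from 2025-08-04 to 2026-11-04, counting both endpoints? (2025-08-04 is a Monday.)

66

2025-08-04 is a Monday; the first Wednesday on or after it is 2025-08-06 (2 days later).
From 2025-08-06 to 2026-11-04: 147 + 308 = 455 days (rest of 2025, to 2026-11-04 in 2026).
455 ÷ 7 = 65 full weeks with remainder 0, so 65 more Wednesdays after the first → 66.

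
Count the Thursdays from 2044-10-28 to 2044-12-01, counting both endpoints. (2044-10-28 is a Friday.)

5

2044-10-28 is a Friday; the first Thursday on or after it is 2044-11-03 (6 days later).
From 2044-11-03 to 2044-12-01: 27 + 1 = 28 days (rest of November, December).
28 ÷ 7 = 4 full weeks with remainder 0, so 4 more Thursdays after the first → 5.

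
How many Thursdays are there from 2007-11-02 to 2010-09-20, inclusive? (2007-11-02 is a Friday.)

2007-11-02 is a Friday; the first Thursday on or after it is 2007-11-08 (6 days later).
From 2007-11-08 to 2010-09-20: 53 + 366 + 365 + 263 = 1047 days (rest of 2007, 2008, 2009, to 2010-09-20 in 2010).
1047 ÷ 7 = 149 full weeks with remainder 4, so 149 more Thursdays after the first → 150.

150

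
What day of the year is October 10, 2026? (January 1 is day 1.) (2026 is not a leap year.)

283

Days in months before October: 31 + 28 + 31 + 30 + 31 + 30 + 31 + 31 + 30 = 273.
Plus 10 days into October → day 283.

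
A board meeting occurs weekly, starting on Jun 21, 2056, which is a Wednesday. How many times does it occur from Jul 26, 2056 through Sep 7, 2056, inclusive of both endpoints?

7

Occurrences land 7·i days after Jun 21, 2056 for i = 0, 1, 2, …
Jul 26, 2056 is 35 days after the start; 35 ÷ 7 = 5 remainder 0. First occurrence in the window: #6 on Jul 26, 2056 (5×7 = 35 days in).
Sep 7, 2056 is 78 days after the start; 78 ÷ 7 = 11 remainder 1. Last occurrence in the window: #12 on Sep 6, 2056.
Occurrences #6 through #12: 7 in total.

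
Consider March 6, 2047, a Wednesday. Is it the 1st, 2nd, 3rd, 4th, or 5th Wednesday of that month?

1st

Day 6 falls in week ⌈6/7⌉ of the month.
Days 1–7 hold the 1st Wednesday, 8–14 the 2nd, 15–21 the 3rd, 22–28 the 4th, 29–31 the 5th.
6 is in the range for the 1st.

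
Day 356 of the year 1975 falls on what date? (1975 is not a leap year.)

January has 31 days (356 − 31 = 325 remain).
February has 28 days (325 − 28 = 297 remain).
March has 31 days (297 − 31 = 266 remain).
April has 30 days (266 − 30 = 236 remain).
May has 31 days (236 − 31 = 205 remain).
June has 30 days (205 − 30 = 175 remain).
July has 31 days (175 − 31 = 144 remain).
August has 31 days (144 − 31 = 113 remain).
September has 30 days (113 − 30 = 83 remain).
October has 31 days (83 − 31 = 52 remain).
November has 30 days (52 − 30 = 22 remain).
22 into December → December 22.

1975-12-22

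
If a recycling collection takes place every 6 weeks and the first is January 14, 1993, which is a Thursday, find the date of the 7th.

September 23, 1993

The 7th occurrence is 6 intervals after the first: 6 × 42 = 252 days after January 14, 1993.
January has 31 days — 17 days to the end of January leaves 235.
February has 28 days (207 left).
March has 31 days (176 left).
April has 30 days (146 left).
May has 31 days (115 left).
June has 30 days (85 left).
July has 31 days (54 left).
August has 31 days (23 left).
23 days into September → September 23, 1993.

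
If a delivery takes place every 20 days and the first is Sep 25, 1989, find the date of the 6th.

The 6th occurrence is 5 intervals after the first: 5 × 20 = 100 days after Sep 25, 1989.
Sep has 30 days — 5 days to the end of Sep leaves 95.
Oct has 31 days (64 left).
Nov has 30 days (34 left).
Dec has 31 days (3 left).
3 days into Jan → Jan 3, 1990.

Jan 3, 1990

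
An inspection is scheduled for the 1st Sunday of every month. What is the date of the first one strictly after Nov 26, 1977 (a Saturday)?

Dec 4, 1977

Nov 1977 starts on a Tuesday, so its 1st Sunday is Nov 6, 1977 (5 days in).
That is not after Nov 26, 1977, so look at Dec 1977.
Dec 1977 starts on a Thursday, so its 1st Sunday is Dec 4, 1977 (3 days in).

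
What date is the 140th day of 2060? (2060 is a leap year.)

May 19, 2060

January has 31 days (140 − 31 = 109 remain).
February has 29 days (109 − 29 = 80 remain).
March has 31 days (80 − 31 = 49 remain).
April has 30 days (49 − 30 = 19 remain).
19 into May → May 19.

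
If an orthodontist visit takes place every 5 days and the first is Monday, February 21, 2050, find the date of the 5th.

The 5th occurrence is 4 intervals after the first: 4 × 5 = 20 days after February 21, 2050.
February has 28 days — 7 days to the end of February leaves 13.
13 days into March → March 13, 2050.

March 13, 2050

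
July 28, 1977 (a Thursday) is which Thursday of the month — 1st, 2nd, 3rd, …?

Day 28 falls in week ⌈28/7⌉ of the month.
Days 1–7 hold the 1st Thursday, 8–14 the 2nd, 15–21 the 3rd, 22–28 the 4th, 29–31 the 5th.
28 is in the range for the 4th.

4th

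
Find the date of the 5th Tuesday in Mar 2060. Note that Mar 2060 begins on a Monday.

Mar 30, 2060

Mar 2060 begins on a Monday, so the first Tuesday is Mar 2 (1 day later).
The 5th Tuesday is 4 weeks later: 2 + 28 = 30.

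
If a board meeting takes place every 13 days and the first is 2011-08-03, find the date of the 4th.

The 4th occurrence is 3 intervals after the first: 3 × 13 = 39 days after 2011-08-03.
August has 31 days — 28 days to the end of August leaves 11.
11 days into September → 2011-09-11.

2011-09-11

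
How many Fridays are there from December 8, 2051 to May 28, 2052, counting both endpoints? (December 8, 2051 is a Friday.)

December 8, 2051 is a Friday; the first Friday on or after it is December 8, 2051.
From December 8, 2051 to May 28, 2052: 23 + 31 + 29 + 31 + 30 + 28 = 172 days (rest of December, January, February, March, April, May).
172 ÷ 7 = 24 full weeks with remainder 4, so 24 more Fridays after the first → 25.

25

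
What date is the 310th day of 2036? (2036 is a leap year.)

Jan has 31 days (310 − 31 = 279 remain).
Feb has 29 days (279 − 29 = 250 remain).
Mar has 31 days (250 − 31 = 219 remain).
Apr has 30 days (219 − 30 = 189 remain).
May has 31 days (189 − 31 = 158 remain).
Jun has 30 days (158 − 30 = 128 remain).
Jul has 31 days (128 − 31 = 97 remain).
Aug has 31 days (97 − 31 = 66 remain).
Sep has 30 days (66 − 30 = 36 remain).
Oct has 31 days (36 − 31 = 5 remain).
5 into Nov → Nov 5.

Nov 5, 2036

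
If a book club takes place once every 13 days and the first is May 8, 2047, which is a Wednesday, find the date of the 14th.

October 24, 2047

The 14th occurrence is 13 intervals after the first: 13 × 13 = 169 days after May 8, 2047.
May has 31 days — 23 days to the end of May leaves 146.
June has 30 days (116 left).
July has 31 days (85 left).
August has 31 days (54 left).
September has 30 days (24 left).
24 days into October → October 24, 2047.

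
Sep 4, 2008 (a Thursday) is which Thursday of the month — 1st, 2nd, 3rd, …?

1st

Day 4 falls in week ⌈4/7⌉ of the month.
Days 1–7 hold the 1st Thursday, 8–14 the 2nd, 15–21 the 3rd, 22–28 the 4th, 29–31 the 5th.
4 is in the range for the 1st.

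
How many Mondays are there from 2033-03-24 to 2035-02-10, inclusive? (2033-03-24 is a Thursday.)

2033-03-24 is a Thursday; the first Monday on or after it is 2033-03-28 (4 days later).
From 2033-03-28 to 2035-02-10: 278 + 365 + 41 = 684 days (rest of 2033, 2034, to 2035-02-10 in 2035).
684 ÷ 7 = 97 full weeks with remainder 5, so 97 more Mondays after the first → 98.

98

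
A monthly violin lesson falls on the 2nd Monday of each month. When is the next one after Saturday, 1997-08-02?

August 1997 starts on a Friday; its first Monday is the 4th, so the 2nd Monday is the 11th — 1997-08-11.
1997-08-11 is after 1997-08-02, so that is the next one.

1997-08-11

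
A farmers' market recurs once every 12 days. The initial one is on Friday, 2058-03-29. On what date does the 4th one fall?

The 4th occurrence is 3 intervals after the first: 3 × 12 = 36 days after 2058-03-29.
March has 31 days — 2 days to the end of March leaves 34.
April has 30 days (4 left).
4 days into May → 2058-05-04.

2058-05-04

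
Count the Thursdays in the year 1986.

January 1, 1986 is a Wednesday; the first Thursday on or after it is January 2, 1986 (1 day later).
From January 2, 1986 to December 31, 1986: 29 + 28 + 31 + 30 + 31 + 30 + 31 + 31 + 30 + 31 + 30 + 31 = 363 days (rest of January, February, March, April, May, June, July, August, September, October, November, December).
363 ÷ 7 = 51 full weeks with remainder 6, so 51 more Thursdays after the first → 52.

52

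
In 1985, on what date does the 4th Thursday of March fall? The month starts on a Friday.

1985-03-28

March 1985 begins on a Friday, so the first Thursday is March 7 (6 days later).
The 4th Thursday is 3 weeks later: 7 + 21 = 28.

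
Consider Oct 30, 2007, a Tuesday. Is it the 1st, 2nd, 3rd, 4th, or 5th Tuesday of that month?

Day 30 falls in week ⌈30/7⌉ of the month.
Days 1–7 hold the 1st Tuesday, 8–14 the 2nd, 15–21 the 3rd, 22–28 the 4th, 29–31 the 5th.
30 is in the range for the 5th.

5th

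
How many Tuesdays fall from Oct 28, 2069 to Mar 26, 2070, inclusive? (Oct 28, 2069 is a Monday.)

22

Oct 28, 2069 is a Monday; the first Tuesday on or after it is Oct 29, 2069 (1 day later).
From Oct 29, 2069 to Mar 26, 2070: 2 + 30 + 31 + 31 + 28 + 26 = 148 days (rest of Oct, Nov, Dec, Jan, Feb, Mar).
148 ÷ 7 = 21 full weeks with remainder 1, so 21 more Tuesdays after the first → 22.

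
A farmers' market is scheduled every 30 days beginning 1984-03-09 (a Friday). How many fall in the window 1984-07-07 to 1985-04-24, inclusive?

10

Occurrences land 30·i days after 1984-03-09 for i = 0, 1, 2, …
1984-07-07 is 120 days after the start; 120 ÷ 30 = 4 remainder 0. First occurrence in the window: #5 on 1984-07-07 (4×30 = 120 days in).
1985-04-24 is 411 days after the start; 411 ÷ 30 = 13 remainder 21. Last occurrence in the window: #14 on 1985-04-03.
Occurrences #5 through #14: 10 in total.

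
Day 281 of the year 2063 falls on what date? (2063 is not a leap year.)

8 October 2063

January has 31 days (281 − 31 = 250 remain).
February has 28 days (250 − 28 = 222 remain).
March has 31 days (222 − 31 = 191 remain).
April has 30 days (191 − 30 = 161 remain).
May has 31 days (161 − 31 = 130 remain).
June has 30 days (130 − 30 = 100 remain).
July has 31 days (100 − 31 = 69 remain).
August has 31 days (69 − 31 = 38 remain).
September has 30 days (38 − 30 = 8 remain).
8 into October → October 8.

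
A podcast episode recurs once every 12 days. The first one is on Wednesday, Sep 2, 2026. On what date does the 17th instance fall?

The 17th occurrence is 16 intervals after the first: 16 × 12 = 192 days after Sep 2, 2026.
Sep has 30 days — 28 days to the end of Sep leaves 164.
Oct has 31 days (133 left).
Nov has 30 days (103 left).
Dec has 31 days (72 left).
Jan has 31 days (41 left).
Feb has 28 days (13 left).
13 days into Mar → Mar 13, 2027.

Mar 13, 2027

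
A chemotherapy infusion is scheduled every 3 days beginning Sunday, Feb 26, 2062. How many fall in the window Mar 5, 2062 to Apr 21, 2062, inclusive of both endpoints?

Occurrences land 3·i days after Feb 26, 2062 for i = 0, 1, 2, …
Mar 5, 2062 is 7 days after the start; 7 ÷ 3 = 2 remainder 1; since the remainder is 1, round up to i = 3. First occurrence in the window: #4 on Mar 7, 2062 (3×3 = 9 days in).
Apr 21, 2062 is 54 days after the start; 54 ÷ 3 = 18 remainder 0. Last occurrence in the window: #19 on Apr 21, 2062.
Occurrences #4 through #19: 16 in total.

16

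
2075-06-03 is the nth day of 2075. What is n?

Days in months before June: 31 + 28 + 31 + 30 + 31 = 151.
Plus 3 days into June → day 154.

154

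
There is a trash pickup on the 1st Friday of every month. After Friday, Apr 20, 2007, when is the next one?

May 4, 2007

Apr 2007 starts on a Sunday, so its 1st Friday is Apr 6, 2007 (5 days in).
That is not after Apr 20, 2007, so look at May 2007.
May 2007 starts on a Tuesday, so its 1st Friday is May 4, 2007 (3 days in).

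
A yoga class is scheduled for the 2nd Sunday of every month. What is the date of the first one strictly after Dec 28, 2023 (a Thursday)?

Dec 2023 starts on a Friday; its first Sunday is the 3rd, so the 2nd Sunday is the 10th — Dec 10, 2023.
That is not after Dec 28, 2023, so look at Jan 2024.
Jan 2024 starts on a Monday; its first Sunday is the 7th, so the 2nd Sunday is the 14th — Jan 14, 2024.

Jan 14, 2024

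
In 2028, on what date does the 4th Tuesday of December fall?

The first Tuesday of December 2028 is December 5.
The 4th Tuesday is 3 weeks later: 5 + 21 = 26.

26 December 2028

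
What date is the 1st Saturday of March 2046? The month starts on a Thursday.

March 2046 begins on a Thursday, so the first Saturday is March 3 (2 days later).

3 March 2046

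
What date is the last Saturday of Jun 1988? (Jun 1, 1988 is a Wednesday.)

Jun 1988 begins on a Wednesday, so the first Saturday is Jun 4 (3 days later).
Jun 1988 has 30 days. Adding weeks: 4, 11, 18, 25 — the last one ≤ 30 is the 25th.

Jun 25, 1988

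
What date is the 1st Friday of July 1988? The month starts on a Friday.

1 July 1988

July 1988 begins on a Friday, so the first Friday is July 1.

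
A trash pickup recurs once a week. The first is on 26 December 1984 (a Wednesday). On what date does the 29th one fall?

10 July 1985

The 29th occurrence is 28 intervals after the first: 28 × 7 = 196 days after 26 December 1984.
December has 31 days — 5 days to the end of December leaves 191.
January has 31 days (160 left).
February has 28 days (132 left).
March has 31 days (101 left).
April has 30 days (71 left).
May has 31 days (40 left).
June has 30 days (10 left).
10 days into July → 10 July 1985.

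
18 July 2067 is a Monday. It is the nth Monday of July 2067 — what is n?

Day 18 falls in week ⌈18/7⌉ of the month.
Days 1–7 hold the 1st Monday, 8–14 the 2nd, 15–21 the 3rd, 22–28 the 4th, 29–31 the 5th.
18 is in the range for the 3rd.

3rd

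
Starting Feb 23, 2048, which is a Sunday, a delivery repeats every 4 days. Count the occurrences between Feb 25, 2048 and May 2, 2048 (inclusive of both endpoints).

17

Occurrences land 4·i days after Feb 23, 2048 for i = 0, 1, 2, …
Feb 25, 2048 is 2 days after the start; 2 ÷ 4 = 0 remainder 2; since the remainder is 2, round up to i = 1. First occurrence in the window: #2 on Feb 27, 2048 (1×4 = 4 days in).
May 2, 2048 is 69 days after the start; 69 ÷ 4 = 17 remainder 1. Last occurrence in the window: #18 on May 1, 2048.
Occurrences #2 through #18: 17 in total.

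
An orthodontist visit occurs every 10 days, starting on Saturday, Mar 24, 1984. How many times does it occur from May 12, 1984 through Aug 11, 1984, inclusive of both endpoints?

Occurrences land 10·i days after Mar 24, 1984 for i = 0, 1, 2, …
May 12, 1984 is 49 days after the start; 49 ÷ 10 = 4 remainder 9; since the remainder is 9, round up to i = 5. First occurrence in the window: #6 on May 13, 1984 (5×10 = 50 days in).
Aug 11, 1984 is 140 days after the start; 140 ÷ 10 = 14 remainder 0. Last occurrence in the window: #15 on Aug 11, 1984.
Occurrences #6 through #15: 10 in total.

10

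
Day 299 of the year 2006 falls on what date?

January has 31 days (299 − 31 = 268 remain).
February has 28 days (268 − 28 = 240 remain).
March has 31 days (240 − 31 = 209 remain).
April has 30 days (209 − 30 = 179 remain).
May has 31 days (179 − 31 = 148 remain).
June has 30 days (148 − 30 = 118 remain).
July has 31 days (118 − 31 = 87 remain).
August has 31 days (87 − 31 = 56 remain).
September has 30 days (56 − 30 = 26 remain).
26 into October → October 26.

October 26, 2006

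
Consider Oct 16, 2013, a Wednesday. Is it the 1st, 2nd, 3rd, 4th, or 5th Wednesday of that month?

3rd

Day 16 falls in week ⌈16/7⌉ of the month.
Days 1–7 hold the 1st Wednesday, 8–14 the 2nd, 15–21 the 3rd, 22–28 the 4th, 29–31 the 5th.
16 is in the range for the 3rd.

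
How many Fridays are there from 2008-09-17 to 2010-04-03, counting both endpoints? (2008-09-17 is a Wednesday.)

2008-09-17 is a Wednesday; the first Friday on or after it is 2008-09-19 (2 days later).
From 2008-09-19 to 2010-04-03: 103 + 365 + 93 = 561 days (rest of 2008, 2009, to 2010-04-03 in 2010).
561 ÷ 7 = 80 full weeks with remainder 1, so 80 more Fridays after the first → 81.

81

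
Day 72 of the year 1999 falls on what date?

1999-03-13

January has 31 days (72 − 31 = 41 remain).
February has 28 days (41 − 28 = 13 remain).
13 into March → March 13.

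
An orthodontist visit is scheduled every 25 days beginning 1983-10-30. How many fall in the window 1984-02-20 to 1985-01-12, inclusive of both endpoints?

13

Occurrences land 25·i days after 1983-10-30 for i = 0, 1, 2, …
1984-02-20 is 113 days after the start; 113 ÷ 25 = 4 remainder 13; since the remainder is 13, round up to i = 5. First occurrence in the window: #6 on 1984-03-03 (5×25 = 125 days in).
1985-01-12 is 440 days after the start; 440 ÷ 25 = 17 remainder 15. Last occurrence in the window: #18 on 1984-12-28.
Occurrences #6 through #18: 13 in total.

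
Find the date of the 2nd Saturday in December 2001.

December 8, 2001

December 2001 begins on a Saturday, so the first Saturday is December 1.
The 2nd Saturday is 1 weeks later: 1 + 7 = 8.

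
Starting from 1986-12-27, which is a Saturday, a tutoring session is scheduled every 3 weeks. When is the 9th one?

1987-06-13

The 9th occurrence is 8 intervals after the first: 8 × 21 = 168 days after 1986-12-27.
December has 31 days — 4 days to the end of December leaves 164.
January has 31 days (133 left).
February has 28 days (105 left).
March has 31 days (74 left).
April has 30 days (44 left).
May has 31 days (13 left).
13 days into June → 1987-06-13.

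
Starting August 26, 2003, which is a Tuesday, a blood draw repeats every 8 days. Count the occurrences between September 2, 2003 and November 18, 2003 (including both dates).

Occurrences land 8·i days after August 26, 2003 for i = 0, 1, 2, …
September 2, 2003 is 7 days after the start; 7 ÷ 8 = 0 remainder 7; since the remainder is 7, round up to i = 1. First occurrence in the window: #2 on September 3, 2003 (1×8 = 8 days in).
November 18, 2003 is 84 days after the start; 84 ÷ 8 = 10 remainder 4. Last occurrence in the window: #11 on November 14, 2003.
Occurrences #2 through #11: 10 in total.

10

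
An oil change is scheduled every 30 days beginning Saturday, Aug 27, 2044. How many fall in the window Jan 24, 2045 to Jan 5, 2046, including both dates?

Occurrences land 30·i days after Aug 27, 2044 for i = 0, 1, 2, …
Jan 24, 2045 is 150 days after the start; 150 ÷ 30 = 5 remainder 0. First occurrence in the window: #6 on Jan 24, 2045 (5×30 = 150 days in).
Jan 5, 2046 is 496 days after the start; 496 ÷ 30 = 16 remainder 16. Last occurrence in the window: #17 on Dec 20, 2045.
Occurrences #6 through #17: 12 in total.

12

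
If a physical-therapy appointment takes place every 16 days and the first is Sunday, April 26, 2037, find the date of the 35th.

October 22, 2038

The 35th occurrence is 34 intervals after the first: 34 × 16 = 544 days after April 26, 2037.
April has 30 days — 4 days to the end of April leaves 540.
From end of April to end of 2037 is 245 days (295 left).
January has 31 days (264 left).
February has 28 days (236 left).
March has 31 days (205 left).
April has 30 days (175 left).
May has 31 days (144 left).
June has 30 days (114 left).
July has 31 days (83 left).
August has 31 days (52 left).
September has 30 days (22 left).
22 days into October → October 22, 2038.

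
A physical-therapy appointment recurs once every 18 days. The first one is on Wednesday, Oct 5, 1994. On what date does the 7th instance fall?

Jan 21, 1995

The 7th occurrence is 6 intervals after the first: 6 × 18 = 108 days after Oct 5, 1994.
Oct has 31 days — 26 days to the end of Oct leaves 82.
Nov has 30 days (52 left).
Dec has 31 days (21 left).
21 days into Jan → Jan 21, 1995.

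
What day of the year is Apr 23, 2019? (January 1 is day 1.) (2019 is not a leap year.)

Days in months before Apr: 31 + 28 + 31 = 90.
Plus 23 days into Apr → day 113.

113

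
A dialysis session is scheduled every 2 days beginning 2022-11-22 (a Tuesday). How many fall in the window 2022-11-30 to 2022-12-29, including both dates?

15

Occurrences land 2·i days after 2022-11-22 for i = 0, 1, 2, …
2022-11-30 is 8 days after the start; 8 ÷ 2 = 4 remainder 0. First occurrence in the window: #5 on 2022-11-30 (4×2 = 8 days in).
2022-12-29 is 37 days after the start; 37 ÷ 2 = 18 remainder 1. Last occurrence in the window: #19 on 2022-12-28.
Occurrences #5 through #19: 15 in total.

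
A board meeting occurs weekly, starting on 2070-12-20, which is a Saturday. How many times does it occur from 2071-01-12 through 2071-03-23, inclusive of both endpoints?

10

Occurrences land 7·i days after 2070-12-20 for i = 0, 1, 2, …
2071-01-12 is 23 days after the start; 23 ÷ 7 = 3 remainder 2; since the remainder is 2, round up to i = 4. First occurrence in the window: #5 on 2071-01-17 (4×7 = 28 days in).
2071-03-23 is 93 days after the start; 93 ÷ 7 = 13 remainder 2. Last occurrence in the window: #14 on 2071-03-21.
Occurrences #5 through #14: 10 in total.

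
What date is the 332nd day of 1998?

1998-11-28

January has 31 days (332 − 31 = 301 remain).
February has 28 days (301 − 28 = 273 remain).
March has 31 days (273 − 31 = 242 remain).
April has 30 days (242 − 30 = 212 remain).
May has 31 days (212 − 31 = 181 remain).
June has 30 days (181 − 30 = 151 remain).
July has 31 days (151 − 31 = 120 remain).
August has 31 days (120 − 31 = 89 remain).
September has 30 days (89 − 30 = 59 remain).
October has 31 days (59 − 31 = 28 remain).
28 into November → November 28.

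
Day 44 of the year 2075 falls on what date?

2075-02-13

January has 31 days (44 − 31 = 13 remain).
13 into February → February 13.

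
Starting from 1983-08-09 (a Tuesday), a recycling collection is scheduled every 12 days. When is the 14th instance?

1984-01-12

The 14th occurrence is 13 intervals after the first: 13 × 12 = 156 days after 1983-08-09.
August has 31 days — 22 days to the end of August leaves 134.
September has 30 days (104 left).
October has 31 days (73 left).
November has 30 days (43 left).
December has 31 days (12 left).
12 days into January → 1984-01-12.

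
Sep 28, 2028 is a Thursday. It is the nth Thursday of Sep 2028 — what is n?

Day 28 falls in week ⌈28/7⌉ of the month.
Days 1–7 hold the 1st Thursday, 8–14 the 2nd, 15–21 the 3rd, 22–28 the 4th, 29–31 the 5th.
28 is in the range for the 4th.

4th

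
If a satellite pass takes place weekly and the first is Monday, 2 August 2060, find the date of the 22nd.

27 December 2060

The 22nd occurrence is 21 intervals after the first: 21 × 7 = 147 days after 2 August 2060.
August has 31 days — 29 days to the end of August leaves 118.
September has 30 days (88 left).
October has 31 days (57 left).
November has 30 days (27 left).
27 days into December → 27 December 2060.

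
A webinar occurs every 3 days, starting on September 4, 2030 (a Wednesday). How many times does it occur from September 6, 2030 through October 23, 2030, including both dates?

16

Occurrences land 3·i days after September 4, 2030 for i = 0, 1, 2, …
September 6, 2030 is 2 days after the start; 2 ÷ 3 = 0 remainder 2; since the remainder is 2, round up to i = 1. First occurrence in the window: #2 on September 7, 2030 (1×3 = 3 days in).
October 23, 2030 is 49 days after the start; 49 ÷ 3 = 16 remainder 1. Last occurrence in the window: #17 on October 22, 2030.
Occurrences #2 through #17: 16 in total.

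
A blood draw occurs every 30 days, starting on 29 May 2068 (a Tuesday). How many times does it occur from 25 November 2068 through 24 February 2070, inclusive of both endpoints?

16

Occurrences land 30·i days after 29 May 2068 for i = 0, 1, 2, …
25 November 2068 is 180 days after the start; 180 ÷ 30 = 6 remainder 0. First occurrence in the window: #7 on 25 November 2068 (6×30 = 180 days in).
24 February 2070 is 636 days after the start; 636 ÷ 30 = 21 remainder 6. Last occurrence in the window: #22 on 18 February 2070.
Occurrences #7 through #22: 16 in total.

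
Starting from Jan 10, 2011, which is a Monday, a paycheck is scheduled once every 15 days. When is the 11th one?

Jun 9, 2011

The 11th occurrence is 10 intervals after the first: 10 × 15 = 150 days after Jan 10, 2011.
Jan has 31 days — 21 days to the end of Jan leaves 129.
Feb has 28 days (101 left).
Mar has 31 days (70 left).
Apr has 30 days (40 left).
May has 31 days (9 left).
9 days into Jun → Jun 9, 2011.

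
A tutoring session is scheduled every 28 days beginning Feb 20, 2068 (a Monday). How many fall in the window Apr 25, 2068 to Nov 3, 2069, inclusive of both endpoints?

Occurrences land 28·i days after Feb 20, 2068 for i = 0, 1, 2, …
Apr 25, 2068 is 65 days after the start; 65 ÷ 28 = 2 remainder 9; since the remainder is 9, round up to i = 3. First occurrence in the window: #4 on May 14, 2068 (3×28 = 84 days in).
Nov 3, 2069 is 622 days after the start; 622 ÷ 28 = 22 remainder 6. Last occurrence in the window: #23 on Oct 28, 2069.
Occurrences #4 through #23: 20 in total.

20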